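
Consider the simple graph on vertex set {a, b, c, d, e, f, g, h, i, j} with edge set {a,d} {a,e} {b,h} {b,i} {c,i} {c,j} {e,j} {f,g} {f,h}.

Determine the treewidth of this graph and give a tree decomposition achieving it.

Treewidth 1.
One optimal decomposition is:
Bags: B1 = {a, d}  B2 = {a, e}  B3 = {e, j}  B4 = {c, j}  B5 = {c, i}  B6 = {b, i}  B7 = {b, h}  B8 = {f, h}  B9 = {f, g}
Tree: B1–B2, B2–B3, B3–B4, B4–B5, B5–B6, B6–B7, B7–B8, B8–B9

Each bag holds 2 vertices, so the decomposition has width 1, which upper-bounds the treewidth. G has an edge, so its treewidth is at least 1. The upper and lower bounds meet at 1, so that is the treewidth.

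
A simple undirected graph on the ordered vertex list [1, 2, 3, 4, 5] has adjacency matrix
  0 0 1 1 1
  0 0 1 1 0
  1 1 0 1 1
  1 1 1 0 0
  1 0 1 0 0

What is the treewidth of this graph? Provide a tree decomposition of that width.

Every bag has size at most 3, so the width is 3 − 1 = 2 and tw(G) ≤ 2. For the lower bound, the 3 vertices {1, 3, 4} are pairwise adjacent, and any tree decomposition puts a clique entirely inside one bag — forcing width ≥ 2. Hence tw(G) = 2 exactly.

Treewidth 2.
One such decomposition:
Bags: B1 = {1, 3, 4}  B2 = {2, 3, 4}  B3 = {1, 3, 5}
Tree: B1–B2, B1–B3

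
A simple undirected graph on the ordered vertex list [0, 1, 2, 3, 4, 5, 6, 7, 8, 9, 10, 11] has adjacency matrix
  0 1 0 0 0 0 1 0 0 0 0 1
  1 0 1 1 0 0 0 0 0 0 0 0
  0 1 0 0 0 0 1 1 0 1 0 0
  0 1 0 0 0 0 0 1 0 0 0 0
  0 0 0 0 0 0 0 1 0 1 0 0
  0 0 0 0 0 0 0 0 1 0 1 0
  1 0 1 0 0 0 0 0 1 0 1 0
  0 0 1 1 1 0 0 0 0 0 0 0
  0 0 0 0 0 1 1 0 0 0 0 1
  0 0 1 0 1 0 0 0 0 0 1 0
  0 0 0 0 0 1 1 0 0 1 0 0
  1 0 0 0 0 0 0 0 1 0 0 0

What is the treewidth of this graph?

A width-3 tree decomposition is:
Bags: B1 = {3, 4, 7, 9}  B2 = {2, 3, 7, 9}  B3 = {1, 2, 3, 9}  B4 = {1, 2, 9, 10}  B5 = {1, 2, 6, 10}  B6 = {0, 1, 6, 10}  B7 = {0, 5, 6, 10}  B8 = {0, 5, 6, 8}  B9 = {0, 5, 8, 11}
Tree: B1–B2, B2–B3, B3–B4, B4–B5, B5–B6, B6–B7, B7–B8, B8–B9
Each bag holds 4 vertices, so the decomposition has width 3, which upper-bounds the treewidth. For the lower bound: the 4 vertex sets {3,4,7}, {9}, {2}, {0,1,6,10} are disjoint, each induces a connected subgraph, and every pair is joined by at least one edge of G. Contracting each set to a single vertex therefore yields K_{4} as a minor, and since treewidth is minor-monotone, tw(G) ≥ tw(K_{4}) = 3. Therefore the treewidth is 3.

3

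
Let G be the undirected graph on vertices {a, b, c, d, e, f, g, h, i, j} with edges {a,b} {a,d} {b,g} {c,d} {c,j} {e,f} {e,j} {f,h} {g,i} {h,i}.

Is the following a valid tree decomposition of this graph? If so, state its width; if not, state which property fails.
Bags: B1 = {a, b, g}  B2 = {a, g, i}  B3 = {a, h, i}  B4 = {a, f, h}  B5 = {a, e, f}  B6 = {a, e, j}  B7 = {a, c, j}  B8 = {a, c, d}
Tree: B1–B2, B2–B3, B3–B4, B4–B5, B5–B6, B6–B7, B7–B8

Checking the three conditions: (i) the bags cover all of {a, b, c, d, e, f, g, h, i, j}; (ii) for each edge, some bag contains both endpoints; (iii) the bags containing any fixed vertex form a subtree. All hold, so the decomposition is valid with width 3 − 1 = 2.

Yes; width 2.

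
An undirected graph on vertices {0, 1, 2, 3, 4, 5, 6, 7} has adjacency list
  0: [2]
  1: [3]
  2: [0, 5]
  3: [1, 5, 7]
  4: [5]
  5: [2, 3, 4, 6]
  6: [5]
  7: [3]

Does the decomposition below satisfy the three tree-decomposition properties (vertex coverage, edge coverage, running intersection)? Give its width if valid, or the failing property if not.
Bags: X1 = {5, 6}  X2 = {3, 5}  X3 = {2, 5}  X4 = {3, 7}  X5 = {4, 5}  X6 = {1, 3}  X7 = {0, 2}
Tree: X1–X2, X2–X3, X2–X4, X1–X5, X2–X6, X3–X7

Yes; width 1.

Vertex coverage: the bags together contain {0, 1, 2, 3, 4, 5, 6, 7}, the full vertex set. Edge coverage: each edge of G has both endpoints in at least one bag. Running intersection: for every vertex, the bags containing it form a connected subtree. All three properties hold, so this is a valid tree decomposition of width max|bag| − 1 = 1, and hence tw(G) ≤ 1.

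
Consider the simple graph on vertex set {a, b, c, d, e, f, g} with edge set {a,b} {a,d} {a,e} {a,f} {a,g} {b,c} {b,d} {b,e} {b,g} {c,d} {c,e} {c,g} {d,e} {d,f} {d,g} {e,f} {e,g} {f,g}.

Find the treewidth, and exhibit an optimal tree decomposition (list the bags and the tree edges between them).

Every bag has size at most 5, so the width is 5 − 1 = 4 and tw(G) ≤ 4. Conversely, {b, c, d, e, g} is a clique of size 5, and the vertices of any clique must share a bag in every tree decomposition; so some bag has ≥ 5 vertices and tw(G) ≥ 4. Therefore the treewidth is 4.

Treewidth 4.
One such decomposition:
Bags: B1 = {a, d, e, f, g}  B2 = {a, b, d, e, g}  B3 = {b, c, d, e, g}
Tree: B1–B2, B2–B3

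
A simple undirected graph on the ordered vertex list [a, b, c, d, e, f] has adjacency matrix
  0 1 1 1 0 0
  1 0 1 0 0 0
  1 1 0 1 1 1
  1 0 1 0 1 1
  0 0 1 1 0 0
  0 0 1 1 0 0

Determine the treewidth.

A width-2 tree decomposition is:
Bags: B1 = {a, c, d}  B2 = {a, b, c}  B3 = {c, d, f}  B4 = {c, d, e}
Tree: B1–B2, B1–B3, B1–B4
The largest bag has 3 vertices, giving width 2; this decomposition certifies tw(G) ≤ 2. For the lower bound, the 3 vertices {c, d, e} are pairwise adjacent, and any tree decomposition puts a clique entirely inside one bag — forcing width ≥ 2. The upper and lower bounds meet at 2, so that is the treewidth.

2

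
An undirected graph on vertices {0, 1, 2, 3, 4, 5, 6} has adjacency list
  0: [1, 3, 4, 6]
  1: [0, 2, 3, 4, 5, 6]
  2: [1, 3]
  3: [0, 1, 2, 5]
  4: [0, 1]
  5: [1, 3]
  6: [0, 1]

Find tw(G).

A width-2 tree decomposition is:
Bags: B1 = {0, 1, 3}  B2 = {1, 3, 5}  B3 = {0, 1, 4}  B4 = {0, 1, 6}  B5 = {1, 2, 3}
Tree: B1–B2, B1–B3, B1–B4, B2–B5
Each bag holds 3 vertices, so the decomposition has width 2, which upper-bounds the treewidth. Conversely, {0, 1, 3} is a clique of size 3, and the vertices of any clique must share a bag in every tree decomposition; so some bag has ≥ 3 vertices and tw(G) ≥ 2. Therefore the treewidth is 2.

2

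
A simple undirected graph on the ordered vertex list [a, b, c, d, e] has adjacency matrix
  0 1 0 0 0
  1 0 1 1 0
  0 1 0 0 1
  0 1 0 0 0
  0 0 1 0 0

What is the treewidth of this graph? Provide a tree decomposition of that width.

Treewidth 1.
Bags: B1 = {b, c}  B2 = {b, d}  B3 = {a, b}  B4 = {c, e}
Tree: B1–B2, B1–B3, B1–B4

Every bag has size at most 2, so the width is 2 − 1 = 1 and tw(G) ≤ 1. Since G has at least one edge (e.g. c–b), it is not an edgeless graph, so tw(G) ≥ 1. Hence tw(G) = 1 exactly.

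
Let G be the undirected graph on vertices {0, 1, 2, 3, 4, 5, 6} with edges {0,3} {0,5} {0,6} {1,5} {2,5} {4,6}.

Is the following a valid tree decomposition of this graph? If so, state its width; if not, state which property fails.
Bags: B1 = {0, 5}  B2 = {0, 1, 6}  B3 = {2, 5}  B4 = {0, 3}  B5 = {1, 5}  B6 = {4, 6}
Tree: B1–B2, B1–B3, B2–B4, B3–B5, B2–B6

No — bags containing vertex 1 are not connected in the tree.

A tree decomposition must satisfy three properties: every vertex lies in some bag; for every edge, both endpoints lie together in some bag; and for every vertex, the bags containing it form a connected subtree. Here bags containing vertex 1 are not connected in the tree, so the decomposition is invalid.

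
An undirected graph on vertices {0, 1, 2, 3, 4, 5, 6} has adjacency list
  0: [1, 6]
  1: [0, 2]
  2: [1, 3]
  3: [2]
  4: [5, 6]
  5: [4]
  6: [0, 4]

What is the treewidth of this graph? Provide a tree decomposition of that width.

Treewidth 1.
Bags: B1 = {2, 3}  B2 = {1, 2}  B3 = {0, 1}  B4 = {0, 6}  B5 = {4, 6}  B6 = {4, 5}
Tree: B1–B2, B2–B3, B3–B4, B4–B5, B5–B6

The largest bag has 2 vertices, giving width 1; this decomposition certifies tw(G) ≤ 1. Any graph with an edge has treewidth ≥ 1, and G has the edge 3–2. The upper and lower bounds meet at 1, so that is the treewidth.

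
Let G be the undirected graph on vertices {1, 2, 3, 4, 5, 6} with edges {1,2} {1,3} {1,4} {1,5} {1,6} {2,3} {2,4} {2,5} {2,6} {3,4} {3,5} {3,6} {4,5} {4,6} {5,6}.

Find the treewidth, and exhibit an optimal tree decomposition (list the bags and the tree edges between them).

A single bag containing all 6 vertices is trivially a valid decomposition of width 5. On the other hand G contains the 6-clique {1, 2, 3, 4, 5, 6}. A clique must lie in a single bag of any decomposition, so no decomposition can have width below 5. Combining the bounds, tw(G) = 5.

Treewidth 5.
Bags: B1 = {1, 2, 3, 4, 5, 6}
Tree: (single bag)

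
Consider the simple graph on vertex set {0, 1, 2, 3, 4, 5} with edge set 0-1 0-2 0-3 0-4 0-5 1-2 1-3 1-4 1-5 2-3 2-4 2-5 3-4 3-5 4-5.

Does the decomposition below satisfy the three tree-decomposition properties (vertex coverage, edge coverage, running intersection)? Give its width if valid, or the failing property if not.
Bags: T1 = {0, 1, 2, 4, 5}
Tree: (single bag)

A tree decomposition must satisfy three properties: every vertex lies in some bag; for every edge, both endpoints lie together in some bag; and for every vertex, the bags containing it form a connected subtree. Here vertex 3 appears in no bag, so the decomposition is invalid.

No — vertex 3 appears in no bag.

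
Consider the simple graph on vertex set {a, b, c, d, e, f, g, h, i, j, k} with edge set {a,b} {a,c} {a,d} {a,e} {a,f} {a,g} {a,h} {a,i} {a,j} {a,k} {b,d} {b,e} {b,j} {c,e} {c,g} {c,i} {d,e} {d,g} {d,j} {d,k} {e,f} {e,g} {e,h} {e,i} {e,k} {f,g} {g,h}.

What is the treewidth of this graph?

3

A width-3 tree decomposition is:
Bags: B1 = {a, d, e, g}  B2 = {a, c, e, g}  B3 = {a, b, d, e}  B4 = {a, b, d, j}  B5 = {a, e, f, g}  B6 = {a, c, e, i}  B7 = {a, e, g, h}  B8 = {a, d, e, k}
Tree: B1–B2, B1–B3, B3–B4, B2–B5, B2–B6, B2–B7, B3–B8
The largest bag has 4 vertices, giving width 3; this decomposition certifies tw(G) ≤ 3. Conversely, {a, b, d, j} is a clique of size 4, and the vertices of any clique must share a bag in every tree decomposition; so some bag has ≥ 4 vertices and tw(G) ≥ 3. Hence tw(G) = 3 exactly.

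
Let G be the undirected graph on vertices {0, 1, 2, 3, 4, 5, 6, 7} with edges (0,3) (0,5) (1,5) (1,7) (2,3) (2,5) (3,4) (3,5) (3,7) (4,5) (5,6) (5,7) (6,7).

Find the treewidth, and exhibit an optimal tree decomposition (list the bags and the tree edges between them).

Treewidth 2.
Bags: B1 = {1, 5, 7}  B2 = {3, 5, 7}  B3 = {2, 3, 5}  B4 = {5, 6, 7}  B5 = {3, 4, 5}  B6 = {0, 3, 5}
Tree: B1–B2, B2–B3, B1–B4, B2–B5, B2–B6

Every bag has size at most 3, so the width is 3 − 1 = 2 and tw(G) ≤ 2. Conversely, {1, 5, 7} is a clique of size 3, and the vertices of any clique must share a bag in every tree decomposition; so some bag has ≥ 3 vertices and tw(G) ≥ 2. Hence tw(G) = 2 exactly.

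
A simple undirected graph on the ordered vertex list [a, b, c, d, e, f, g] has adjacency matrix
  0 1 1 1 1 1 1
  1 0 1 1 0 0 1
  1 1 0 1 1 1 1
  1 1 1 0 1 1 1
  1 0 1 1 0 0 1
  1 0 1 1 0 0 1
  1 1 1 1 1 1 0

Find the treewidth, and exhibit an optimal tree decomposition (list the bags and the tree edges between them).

Treewidth 4.
One such decomposition:
Bags: B1 = {a, c, d, f, g}  B2 = {a, c, d, e, g}  B3 = {a, b, c, d, g}
Tree: B1–B2, B1–B3

Every bag has size at most 5, so the width is 5 − 1 = 4 and tw(G) ≤ 4. On the other hand G contains the 5-clique {a, c, d, e, g}. A clique must lie in a single bag of any decomposition, so no decomposition can have width below 4. Therefore the treewidth is 4.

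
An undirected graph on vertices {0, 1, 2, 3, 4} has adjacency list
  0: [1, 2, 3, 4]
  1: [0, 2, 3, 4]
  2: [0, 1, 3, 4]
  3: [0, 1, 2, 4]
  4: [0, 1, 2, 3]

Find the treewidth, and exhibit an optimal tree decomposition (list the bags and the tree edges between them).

A single bag containing all 5 vertices is trivially a valid decomposition of width 4. On the other hand G contains the 5-clique {0, 1, 2, 3, 4}. A clique must lie in a single bag of any decomposition, so no decomposition can have width below 4. Hence tw(G) = 4 exactly.

Treewidth 4.
One optimal decomposition is:
Bags: B1 = {0, 1, 2, 3, 4}
Tree: (single bag)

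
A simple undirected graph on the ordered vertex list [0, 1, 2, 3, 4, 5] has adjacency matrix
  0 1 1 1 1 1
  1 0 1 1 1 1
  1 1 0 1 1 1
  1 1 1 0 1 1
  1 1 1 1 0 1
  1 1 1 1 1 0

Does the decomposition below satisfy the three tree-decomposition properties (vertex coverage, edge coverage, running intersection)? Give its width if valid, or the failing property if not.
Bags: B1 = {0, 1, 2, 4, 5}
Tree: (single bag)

A tree decomposition must satisfy three properties: every vertex lies in some bag; for every edge, both endpoints lie together in some bag; and for every vertex, the bags containing it form a connected subtree. Here vertex 3 appears in no bag, so the decomposition is invalid.

No — vertex 3 appears in no bag.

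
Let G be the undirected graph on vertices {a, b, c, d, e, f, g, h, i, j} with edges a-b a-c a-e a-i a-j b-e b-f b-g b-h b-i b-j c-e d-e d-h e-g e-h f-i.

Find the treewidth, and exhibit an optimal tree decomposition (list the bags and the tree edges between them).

Treewidth 2.
Bags: B1 = {a, c, e}  B2 = {a, b, e}  B3 = {a, b, i}  B4 = {b, e, g}  B5 = {a, b, j}  B6 = {b, e, h}  B7 = {b, f, i}  B8 = {d, e, h}
Tree: B1–B2, B2–B3, B2–B4, B2–B5, B4–B6, B3–B7, B6–B8

Each bag holds 3 vertices, so the decomposition has width 2, which upper-bounds the treewidth. On the other hand G contains the 3-clique {d, e, h}. A clique must lie in a single bag of any decomposition, so no decomposition can have width below 2. Hence tw(G) = 2 exactly.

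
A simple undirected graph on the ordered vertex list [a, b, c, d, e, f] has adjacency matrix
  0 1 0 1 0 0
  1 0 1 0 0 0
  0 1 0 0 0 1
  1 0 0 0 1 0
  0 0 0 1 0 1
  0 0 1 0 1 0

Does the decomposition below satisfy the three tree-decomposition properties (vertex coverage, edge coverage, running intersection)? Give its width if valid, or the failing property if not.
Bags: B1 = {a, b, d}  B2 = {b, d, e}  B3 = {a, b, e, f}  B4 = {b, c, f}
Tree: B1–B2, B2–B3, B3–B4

No — bags containing vertex a are not connected in the tree.

A tree decomposition must satisfy three properties: every vertex lies in some bag; for every edge, both endpoints lie together in some bag; and for every vertex, the bags containing it form a connected subtree. Here bags containing vertex a are not connected in the tree, so the decomposition is invalid.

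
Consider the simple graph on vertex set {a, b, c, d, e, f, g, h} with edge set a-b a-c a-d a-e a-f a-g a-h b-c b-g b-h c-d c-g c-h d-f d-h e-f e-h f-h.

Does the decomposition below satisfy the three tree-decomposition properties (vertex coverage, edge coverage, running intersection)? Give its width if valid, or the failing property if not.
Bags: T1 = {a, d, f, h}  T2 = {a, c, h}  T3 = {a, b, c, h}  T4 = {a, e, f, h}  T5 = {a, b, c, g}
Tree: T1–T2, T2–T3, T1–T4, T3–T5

A tree decomposition must satisfy three properties: every vertex lies in some bag; for every edge, both endpoints lie together in some bag; and for every vertex, the bags containing it form a connected subtree. Here edge (d,c) lies in no bag, so the decomposition is invalid.

No — edge (d,c) lies in no bag.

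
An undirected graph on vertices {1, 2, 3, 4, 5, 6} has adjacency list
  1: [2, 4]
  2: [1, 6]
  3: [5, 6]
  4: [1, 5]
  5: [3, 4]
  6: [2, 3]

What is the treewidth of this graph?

A width-2 tree decomposition is:
Bags: B1 = {3, 5, 6}  B2 = {2, 5, 6}  B3 = {1, 2, 5}  B4 = {1, 4, 5}
Tree: B1–B2, B2–B3, B3–B4
The largest bag has 3 vertices, giving width 2; this decomposition certifies tw(G) ≤ 2. For the lower bound, G contains the cycle 5–3–6–2–1–4–5, so G is not a forest; only forests have treewidth ≤ 1, hence tw(G) ≥ 2. Therefore the treewidth is 2.

2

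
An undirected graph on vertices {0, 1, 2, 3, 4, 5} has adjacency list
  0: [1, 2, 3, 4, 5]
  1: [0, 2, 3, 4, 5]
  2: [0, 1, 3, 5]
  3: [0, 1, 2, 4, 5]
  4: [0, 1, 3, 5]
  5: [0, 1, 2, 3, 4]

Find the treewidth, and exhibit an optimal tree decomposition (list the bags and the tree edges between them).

Each bag holds 5 vertices, so the decomposition has width 4, which upper-bounds the treewidth. Conversely, {0, 1, 2, 3, 5} is a clique of size 5, and the vertices of any clique must share a bag in every tree decomposition; so some bag has ≥ 5 vertices and tw(G) ≥ 4. The upper and lower bounds meet at 4, so that is the treewidth.

Treewidth 4.
Bags: B1 = {0, 1, 2, 3, 5}  B2 = {0, 1, 3, 4, 5}
Tree: B1–B2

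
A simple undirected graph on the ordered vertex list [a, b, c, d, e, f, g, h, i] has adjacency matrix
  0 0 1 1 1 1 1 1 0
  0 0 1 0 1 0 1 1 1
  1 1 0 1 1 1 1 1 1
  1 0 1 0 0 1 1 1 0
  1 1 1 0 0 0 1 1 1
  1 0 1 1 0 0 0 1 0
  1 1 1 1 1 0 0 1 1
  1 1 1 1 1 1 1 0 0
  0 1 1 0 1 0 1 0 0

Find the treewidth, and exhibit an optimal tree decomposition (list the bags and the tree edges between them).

Treewidth 4.
One optimal decomposition is:
Bags: B1 = {a, c, d, g, h}  B2 = {a, c, e, g, h}  B3 = {b, c, e, g, h}  B4 = {b, c, e, g, i}  B5 = {a, c, d, f, h}
Tree: B1–B2, B2–B3, B3–B4, B1–B5

The largest bag has 5 vertices, giving width 4; this decomposition certifies tw(G) ≤ 4. For the lower bound, the 5 vertices {a, c, d, g, h} are pairwise adjacent, and any tree decomposition puts a clique entirely inside one bag — forcing width ≥ 4. Hence tw(G) = 4 exactly.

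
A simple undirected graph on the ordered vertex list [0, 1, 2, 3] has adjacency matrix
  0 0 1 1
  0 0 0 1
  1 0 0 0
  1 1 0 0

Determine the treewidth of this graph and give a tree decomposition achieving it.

The largest bag has 2 vertices, giving width 1; this decomposition certifies tw(G) ≤ 1. Any graph with an edge has treewidth ≥ 1, and G has the edge 1–3. Combining the bounds, tw(G) = 1.

Treewidth 1.
One optimal decomposition is:
Bags: B1 = {1, 3}  B2 = {0, 3}  B3 = {0, 2}
Tree: B1–B2, B2–B3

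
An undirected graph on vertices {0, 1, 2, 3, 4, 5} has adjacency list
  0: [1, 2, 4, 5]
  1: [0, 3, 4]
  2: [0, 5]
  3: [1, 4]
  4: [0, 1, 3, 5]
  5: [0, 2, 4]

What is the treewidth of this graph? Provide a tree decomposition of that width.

Each bag holds 3 vertices, so the decomposition has width 2, which upper-bounds the treewidth. On the other hand G contains the 3-clique {0, 2, 5}. A clique must lie in a single bag of any decomposition, so no decomposition can have width below 2. Hence tw(G) = 2 exactly.

Treewidth 2.
Bags: B1 = {0, 4, 5}  B2 = {0, 1, 4}  B3 = {1, 3, 4}  B4 = {0, 2, 5}
Tree: B1–B2, B2–B3, B1–B4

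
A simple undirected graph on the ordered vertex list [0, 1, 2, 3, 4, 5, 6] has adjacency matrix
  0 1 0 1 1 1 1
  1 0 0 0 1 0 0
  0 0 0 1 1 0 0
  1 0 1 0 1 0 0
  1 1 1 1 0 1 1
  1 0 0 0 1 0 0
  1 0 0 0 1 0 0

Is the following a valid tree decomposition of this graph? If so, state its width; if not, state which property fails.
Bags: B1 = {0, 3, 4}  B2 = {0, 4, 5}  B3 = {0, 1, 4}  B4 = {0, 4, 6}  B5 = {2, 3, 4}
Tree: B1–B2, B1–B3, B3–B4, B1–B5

Yes; width 2.

Checking the three conditions: (i) the bags cover all of {0, 1, 2, 3, 4, 5, 6}; (ii) for each edge, some bag contains both endpoints; (iii) the bags containing any fixed vertex form a subtree. All hold, so the decomposition is valid with width 3 − 1 = 2.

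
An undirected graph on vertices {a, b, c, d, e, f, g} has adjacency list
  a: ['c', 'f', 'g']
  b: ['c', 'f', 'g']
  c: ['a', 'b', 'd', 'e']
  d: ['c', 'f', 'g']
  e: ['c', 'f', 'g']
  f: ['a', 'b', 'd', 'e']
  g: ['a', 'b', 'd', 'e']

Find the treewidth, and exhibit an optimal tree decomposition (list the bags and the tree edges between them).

Treewidth 3.
One optimal decomposition is:
Bags: B1 = {a, c, f, g}  B2 = {b, c, f, g}  B3 = {c, e, f, g}  B4 = {c, d, f, g}
Tree: B1–B2, B2–B3, B3–B4

Every bag has size at most 4, so the width is 4 − 1 = 3 and tw(G) ≤ 3. For the lower bound: the 4 vertex sets {a,c}, {b,f}, {g}, {e} are disjoint, each induces a connected subgraph, and every pair is joined by at least one edge of G. Contracting each set to a single vertex therefore yields K_{4} as a minor, and since treewidth is minor-monotone, tw(G) ≥ tw(K_{4}) = 3. Hence tw(G) = 3 exactly.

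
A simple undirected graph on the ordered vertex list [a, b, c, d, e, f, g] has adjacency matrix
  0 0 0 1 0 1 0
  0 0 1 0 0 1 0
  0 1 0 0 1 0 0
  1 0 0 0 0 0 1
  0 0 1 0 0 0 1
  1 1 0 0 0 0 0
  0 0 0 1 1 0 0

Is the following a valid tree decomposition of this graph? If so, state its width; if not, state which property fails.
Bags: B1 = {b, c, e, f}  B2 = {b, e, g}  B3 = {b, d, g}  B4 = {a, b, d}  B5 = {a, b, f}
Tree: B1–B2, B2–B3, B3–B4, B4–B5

No — bags containing vertex f are not connected in the tree.

A tree decomposition must satisfy three properties: every vertex lies in some bag; for every edge, both endpoints lie together in some bag; and for every vertex, the bags containing it form a connected subtree. Here bags containing vertex f are not connected in the tree, so the decomposition is invalid.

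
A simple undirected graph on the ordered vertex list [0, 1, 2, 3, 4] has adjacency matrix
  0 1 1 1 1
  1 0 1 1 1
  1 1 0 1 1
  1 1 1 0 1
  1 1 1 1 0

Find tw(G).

4

A width-4 tree decomposition is:
Bags: B1 = {0, 1, 2, 3, 4}
Tree: (single bag)
A single bag containing all 5 vertices is trivially a valid decomposition of width 4. On the other hand G contains the 5-clique {0, 1, 2, 3, 4}. A clique must lie in a single bag of any decomposition, so no decomposition can have width below 4. Combining the bounds, tw(G) = 4.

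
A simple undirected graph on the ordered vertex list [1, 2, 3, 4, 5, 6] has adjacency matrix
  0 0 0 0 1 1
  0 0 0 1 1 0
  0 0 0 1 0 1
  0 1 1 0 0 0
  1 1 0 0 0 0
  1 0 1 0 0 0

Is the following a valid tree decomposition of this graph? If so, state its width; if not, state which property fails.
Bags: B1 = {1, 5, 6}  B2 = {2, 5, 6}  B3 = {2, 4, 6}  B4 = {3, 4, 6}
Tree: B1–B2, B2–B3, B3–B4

Yes; width 2.

Every vertex of G appears in some bag (union = {1, 2, 3, 4, 5, 6}); every edge is covered by a bag; and for each vertex v the set of bags containing v is connected in the bag tree. The decomposition is therefore valid. The largest bag has 3 vertices, so the width is 2.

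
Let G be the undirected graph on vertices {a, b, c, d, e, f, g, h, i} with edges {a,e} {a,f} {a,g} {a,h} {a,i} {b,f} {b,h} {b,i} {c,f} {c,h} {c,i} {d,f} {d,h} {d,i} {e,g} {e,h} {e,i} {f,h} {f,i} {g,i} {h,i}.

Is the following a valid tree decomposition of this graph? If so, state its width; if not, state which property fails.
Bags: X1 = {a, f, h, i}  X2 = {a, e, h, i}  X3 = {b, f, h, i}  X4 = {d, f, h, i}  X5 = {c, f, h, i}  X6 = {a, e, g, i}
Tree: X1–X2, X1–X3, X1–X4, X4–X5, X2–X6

Every vertex of G appears in some bag (union = {a, b, c, d, e, f, g, h, i}); every edge is covered by a bag; and for each vertex v the set of bags containing v is connected in the bag tree. The decomposition is therefore valid. The largest bag has 4 vertices, so the width is 3.

Yes; width 3.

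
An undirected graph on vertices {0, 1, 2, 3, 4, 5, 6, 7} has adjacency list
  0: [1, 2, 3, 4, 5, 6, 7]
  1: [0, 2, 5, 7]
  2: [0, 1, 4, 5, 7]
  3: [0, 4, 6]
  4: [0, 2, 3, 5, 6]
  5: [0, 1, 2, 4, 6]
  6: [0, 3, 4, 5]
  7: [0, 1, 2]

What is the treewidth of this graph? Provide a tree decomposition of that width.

Every bag has size at most 4, so the width is 4 − 1 = 3 and tw(G) ≤ 3. On the other hand G contains the 4-clique {0, 1, 2, 5}. A clique must lie in a single bag of any decomposition, so no decomposition can have width below 3. Therefore the treewidth is 3.

Treewidth 3.
One such decomposition:
Bags: B1 = {0, 2, 4, 5}  B2 = {0, 4, 5, 6}  B3 = {0, 1, 2, 5}  B4 = {0, 3, 4, 6}  B5 = {0, 1, 2, 7}
Tree: B1–B2, B1–B3, B2–B4, B3–B5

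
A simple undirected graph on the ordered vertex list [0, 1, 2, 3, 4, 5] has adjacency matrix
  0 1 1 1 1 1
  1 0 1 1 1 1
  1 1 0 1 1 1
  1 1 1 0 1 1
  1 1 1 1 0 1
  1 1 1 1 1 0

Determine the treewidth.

A width-5 tree decomposition is:
Bags: B1 = {0, 1, 2, 3, 4, 5}
Tree: (single bag)
A single bag containing all 6 vertices is trivially a valid decomposition of width 5. On the other hand G contains the 6-clique {0, 1, 2, 3, 4, 5}. A clique must lie in a single bag of any decomposition, so no decomposition can have width below 5. Therefore the treewidth is 5.

5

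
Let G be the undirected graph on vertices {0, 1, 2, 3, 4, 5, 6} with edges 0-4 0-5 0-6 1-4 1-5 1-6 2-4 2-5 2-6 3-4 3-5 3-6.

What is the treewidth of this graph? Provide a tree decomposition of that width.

The largest bag has 4 vertices, giving width 3; this decomposition certifies tw(G) ≤ 3. For the lower bound: the 4 vertex sets {1,6}, {2,4}, {5}, {3} are disjoint, each induces a connected subgraph, and every pair is joined by at least one edge of G. Contracting each set to a single vertex therefore yields K_{4} as a minor, and since treewidth is minor-monotone, tw(G) ≥ tw(K_{4}) = 3. Combining the bounds, tw(G) = 3.

Treewidth 3.
Bags: B1 = {1, 4, 5, 6}  B2 = {2, 4, 5, 6}  B3 = {3, 4, 5, 6}  B4 = {0, 4, 5, 6}
Tree: B1–B2, B2–B3, B3–B4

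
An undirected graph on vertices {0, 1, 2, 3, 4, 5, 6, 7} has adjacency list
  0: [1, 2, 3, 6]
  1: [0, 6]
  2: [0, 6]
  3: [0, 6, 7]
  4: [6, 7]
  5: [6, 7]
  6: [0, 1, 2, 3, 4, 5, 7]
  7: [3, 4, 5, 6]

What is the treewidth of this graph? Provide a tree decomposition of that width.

Every bag has size at most 3, so the width is 3 − 1 = 2 and tw(G) ≤ 2. Conversely, {0, 1, 6} is a clique of size 3, and the vertices of any clique must share a bag in every tree decomposition; so some bag has ≥ 3 vertices and tw(G) ≥ 2. Therefore the treewidth is 2.

Treewidth 2.
One such decomposition:
Bags: B1 = {4, 6, 7}  B2 = {3, 6, 7}  B3 = {0, 3, 6}  B4 = {0, 2, 6}  B5 = {0, 1, 6}  B6 = {5, 6, 7}
Tree: B1–B2, B2–B3, B3–B4, B3–B5, B2–B6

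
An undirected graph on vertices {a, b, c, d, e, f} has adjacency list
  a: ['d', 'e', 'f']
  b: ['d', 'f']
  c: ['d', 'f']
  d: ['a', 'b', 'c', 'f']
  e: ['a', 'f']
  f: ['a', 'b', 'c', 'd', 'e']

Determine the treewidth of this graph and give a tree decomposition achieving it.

Every bag has size at most 3, so the width is 3 − 1 = 2 and tw(G) ≤ 2. On the other hand G contains the 3-clique {c, d, f}. A clique must lie in a single bag of any decomposition, so no decomposition can have width below 2. The upper and lower bounds meet at 2, so that is the treewidth.

Treewidth 2.
One optimal decomposition is:
Bags: B1 = {c, d, f}  B2 = {a, d, f}  B3 = {a, e, f}  B4 = {b, d, f}
Tree: B1–B2, B2–B3, B2–B4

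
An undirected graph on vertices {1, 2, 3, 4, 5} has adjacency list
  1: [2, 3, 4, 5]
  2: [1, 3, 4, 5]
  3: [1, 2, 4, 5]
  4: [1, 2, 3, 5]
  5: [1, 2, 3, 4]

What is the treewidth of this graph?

A width-4 tree decomposition is:
Bags: B1 = {1, 2, 3, 4, 5}
Tree: (single bag)
With just one bag of size 5, the width is 5 − 1 = 4, so tw(G) ≤ 4. Conversely, {1, 2, 3, 4, 5} is a clique of size 5, and the vertices of any clique must share a bag in every tree decomposition; so some bag has ≥ 5 vertices and tw(G) ≥ 4. Hence tw(G) = 4 exactly.

4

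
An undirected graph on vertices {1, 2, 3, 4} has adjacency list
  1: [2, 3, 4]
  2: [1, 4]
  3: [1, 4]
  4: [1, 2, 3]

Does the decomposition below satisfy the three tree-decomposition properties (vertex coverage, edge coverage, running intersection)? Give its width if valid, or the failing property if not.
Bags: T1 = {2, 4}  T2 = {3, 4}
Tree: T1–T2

A tree decomposition must satisfy three properties: every vertex lies in some bag; for every edge, both endpoints lie together in some bag; and for every vertex, the bags containing it form a connected subtree. Here vertex 1 appears in no bag, so the decomposition is invalid.

No — vertex 1 appears in no bag.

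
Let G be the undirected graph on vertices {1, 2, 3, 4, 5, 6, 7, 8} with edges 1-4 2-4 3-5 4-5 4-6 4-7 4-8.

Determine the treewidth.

A width-1 tree decomposition is:
Bags: B1 = {4, 7}  B2 = {4, 5}  B3 = {2, 4}  B4 = {1, 4}  B5 = {4, 8}  B6 = {4, 6}  B7 = {3, 5}
Tree: B1–B2, B2–B3, B1–B4, B3–B5, B3–B6, B2–B7
Every bag has size at most 2, so the width is 2 − 1 = 1 and tw(G) ≤ 1. Any graph with an edge has treewidth ≥ 1, and G has the edge 4–7. Combining the bounds, tw(G) = 1.

1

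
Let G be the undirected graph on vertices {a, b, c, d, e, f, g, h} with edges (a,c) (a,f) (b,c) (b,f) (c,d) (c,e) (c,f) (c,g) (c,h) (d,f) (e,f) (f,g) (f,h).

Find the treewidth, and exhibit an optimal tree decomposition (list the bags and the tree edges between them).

Treewidth 2.
One optimal decomposition is:
Bags: B1 = {c, e, f}  B2 = {c, f, h}  B3 = {a, c, f}  B4 = {c, f, g}  B5 = {b, c, f}  B6 = {c, d, f}
Tree: B1–B2, B2–B3, B1–B4, B2–B5, B3–B6

Every bag has size at most 3, so the width is 3 − 1 = 2 and tw(G) ≤ 2. Conversely, {c, d, f} is a clique of size 3, and the vertices of any clique must share a bag in every tree decomposition; so some bag has ≥ 3 vertices and tw(G) ≥ 2. Therefore the treewidth is 2.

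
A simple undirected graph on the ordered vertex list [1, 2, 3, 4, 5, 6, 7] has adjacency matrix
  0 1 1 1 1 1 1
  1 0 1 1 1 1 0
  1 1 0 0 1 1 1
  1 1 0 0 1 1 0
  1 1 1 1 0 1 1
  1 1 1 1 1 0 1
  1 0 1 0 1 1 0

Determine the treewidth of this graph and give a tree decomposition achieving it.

Treewidth 4.
Bags: B1 = {1, 2, 4, 5, 6}  B2 = {1, 2, 3, 5, 6}  B3 = {1, 3, 5, 6, 7}
Tree: B1–B2, B2–B3

Every bag has size at most 5, so the width is 5 − 1 = 4 and tw(G) ≤ 4. On the other hand G contains the 5-clique {1, 2, 3, 5, 6}. A clique must lie in a single bag of any decomposition, so no decomposition can have width below 4. The upper and lower bounds meet at 4, so that is the treewidth.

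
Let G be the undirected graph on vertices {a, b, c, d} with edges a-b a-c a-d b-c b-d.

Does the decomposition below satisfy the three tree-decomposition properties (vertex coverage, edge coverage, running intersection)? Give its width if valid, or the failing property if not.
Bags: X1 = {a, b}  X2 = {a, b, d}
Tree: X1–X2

No — vertex c appears in no bag.

A tree decomposition must satisfy three properties: every vertex lies in some bag; for every edge, both endpoints lie together in some bag; and for every vertex, the bags containing it form a connected subtree. Here vertex c appears in no bag, so the decomposition is invalid.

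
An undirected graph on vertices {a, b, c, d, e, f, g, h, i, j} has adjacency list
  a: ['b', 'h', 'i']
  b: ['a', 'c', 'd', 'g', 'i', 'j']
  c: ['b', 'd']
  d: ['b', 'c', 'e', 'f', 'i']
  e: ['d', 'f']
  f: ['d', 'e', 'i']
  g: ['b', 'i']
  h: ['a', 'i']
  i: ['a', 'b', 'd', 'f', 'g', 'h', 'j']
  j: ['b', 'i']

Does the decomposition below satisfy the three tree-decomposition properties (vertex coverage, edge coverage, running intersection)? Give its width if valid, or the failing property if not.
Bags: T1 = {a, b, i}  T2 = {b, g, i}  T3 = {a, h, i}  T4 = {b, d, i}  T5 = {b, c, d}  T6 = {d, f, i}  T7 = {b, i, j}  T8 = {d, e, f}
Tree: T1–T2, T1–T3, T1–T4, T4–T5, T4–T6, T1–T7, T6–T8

Checking the three conditions: (i) the bags cover all of {a, b, c, d, e, f, g, h, i, j}; (ii) for each edge, some bag contains both endpoints; (iii) the bags containing any fixed vertex form a subtree. All hold, so the decomposition is valid with width 3 − 1 = 2.

Yes; width 2.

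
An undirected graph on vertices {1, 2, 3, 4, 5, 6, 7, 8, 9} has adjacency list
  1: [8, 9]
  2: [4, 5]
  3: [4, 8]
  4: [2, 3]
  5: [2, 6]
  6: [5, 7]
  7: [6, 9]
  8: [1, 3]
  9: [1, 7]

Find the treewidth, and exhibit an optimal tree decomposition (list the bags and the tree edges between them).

Treewidth 2.
One such decomposition:
Bags: B1 = {1, 3, 8}  B2 = {1, 3, 9}  B3 = {3, 7, 9}  B4 = {3, 6, 7}  B5 = {3, 5, 6}  B6 = {2, 3, 5}  B7 = {2, 3, 4}
Tree: B1–B2, B2–B3, B3–B4, B4–B5, B5–B6, B6–B7

Every bag has size at most 3, so the width is 3 − 1 = 2 and tw(G) ≤ 2. The edges 3–8–1–9–7–6–5–2–4–3 form a cycle, so G is not a tree and its treewidth is at least 2. The upper and lower bounds meet at 2, so that is the treewidth.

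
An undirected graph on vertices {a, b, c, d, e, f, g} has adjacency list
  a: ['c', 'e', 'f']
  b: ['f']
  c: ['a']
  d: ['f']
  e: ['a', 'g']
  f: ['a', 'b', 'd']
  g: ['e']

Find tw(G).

1

A width-1 tree decomposition is:
Bags: B1 = {a, c}  B2 = {a, e}  B3 = {a, f}  B4 = {d, f}  B5 = {b, f}  B6 = {e, g}
Tree: B1–B2, B2–B3, B3–B4, B4–B5, B2–B6
The largest bag has 2 vertices, giving width 1; this decomposition certifies tw(G) ≤ 1. G has an edge, so its treewidth is at least 1. Hence tw(G) = 1 exactly.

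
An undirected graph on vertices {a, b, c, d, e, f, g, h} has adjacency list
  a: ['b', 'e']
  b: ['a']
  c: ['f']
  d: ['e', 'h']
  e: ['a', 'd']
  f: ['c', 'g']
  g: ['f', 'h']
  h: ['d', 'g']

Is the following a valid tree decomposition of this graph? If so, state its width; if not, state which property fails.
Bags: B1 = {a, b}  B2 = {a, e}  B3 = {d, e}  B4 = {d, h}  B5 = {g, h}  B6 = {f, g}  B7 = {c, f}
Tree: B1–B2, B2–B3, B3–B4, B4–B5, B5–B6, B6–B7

Vertex coverage: the bags together contain {a, b, c, d, e, f, g, h}, the full vertex set. Edge coverage: each edge of G has both endpoints in at least one bag. Running intersection: for every vertex, the bags containing it form a connected subtree. All three properties hold, so this is a valid tree decomposition of width max|bag| − 1 = 1, and hence tw(G) ≤ 1.

Yes; width 1.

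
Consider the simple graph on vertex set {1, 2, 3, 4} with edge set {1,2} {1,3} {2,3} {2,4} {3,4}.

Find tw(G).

A width-2 tree decomposition is:
Bags: B1 = {1, 2, 3}  B2 = {2, 3, 4}
Tree: B1–B2
Every bag has size at most 3, so the width is 3 − 1 = 2 and tw(G) ≤ 2. On the other hand G contains the 3-clique {1, 2, 3}. A clique must lie in a single bag of any decomposition, so no decomposition can have width below 2. Hence tw(G) = 2 exactly.

2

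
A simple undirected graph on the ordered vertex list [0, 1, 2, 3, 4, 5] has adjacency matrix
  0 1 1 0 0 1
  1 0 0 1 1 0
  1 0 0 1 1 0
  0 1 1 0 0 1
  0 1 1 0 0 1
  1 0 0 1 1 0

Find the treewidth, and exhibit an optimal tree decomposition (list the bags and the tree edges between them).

The largest bag has 4 vertices, giving width 3; this decomposition certifies tw(G) ≤ 3. For the lower bound: the 4 vertex sets {0,2}, {3,5}, {4}, {1} are disjoint, each induces a connected subgraph, and every pair is joined by at least one edge of G. Contracting each set to a single vertex therefore yields K_{4} as a minor, and since treewidth is minor-monotone, tw(G) ≥ tw(K_{4}) = 3. Combining the bounds, tw(G) = 3.

Treewidth 3.
One such decomposition:
Bags: B1 = {0, 2, 3, 4}  B2 = {0, 3, 4, 5}  B3 = {0, 1, 3, 4}
Tree: B1–B2, B2–B3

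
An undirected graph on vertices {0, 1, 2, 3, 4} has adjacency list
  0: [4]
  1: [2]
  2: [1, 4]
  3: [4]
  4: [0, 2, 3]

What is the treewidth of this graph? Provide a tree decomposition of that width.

Treewidth 1.
One optimal decomposition is:
Bags: B1 = {2, 4}  B2 = {1, 2}  B3 = {0, 4}  B4 = {3, 4}
Tree: B1–B2, B1–B3, B3–B4

Every bag has size at most 2, so the width is 2 − 1 = 1 and tw(G) ≤ 1. Since G has at least one edge (e.g. 4–2), it is not an edgeless graph, so tw(G) ≥ 1. Therefore the treewidth is 1.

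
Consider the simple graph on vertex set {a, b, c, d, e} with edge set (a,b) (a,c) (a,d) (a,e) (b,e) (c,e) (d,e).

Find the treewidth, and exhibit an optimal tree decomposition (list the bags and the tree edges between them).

Treewidth 2.
One such decomposition:
Bags: B1 = {a, c, e}  B2 = {a, b, e}  B3 = {a, d, e}
Tree: B1–B2, B1–B3

The largest bag has 3 vertices, giving width 2; this decomposition certifies tw(G) ≤ 2. For the lower bound, the 3 vertices {a, d, e} are pairwise adjacent, and any tree decomposition puts a clique entirely inside one bag — forcing width ≥ 2. Therefore the treewidth is 2.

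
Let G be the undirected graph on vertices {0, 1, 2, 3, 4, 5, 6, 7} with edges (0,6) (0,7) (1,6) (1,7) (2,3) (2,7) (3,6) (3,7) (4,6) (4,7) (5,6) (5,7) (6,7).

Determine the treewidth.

2

A width-2 tree decomposition is:
Bags: B1 = {5, 6, 7}  B2 = {0, 6, 7}  B3 = {3, 6, 7}  B4 = {1, 6, 7}  B5 = {2, 3, 7}  B6 = {4, 6, 7}
Tree: B1–B2, B2–B3, B1–B4, B3–B5, B2–B6
The largest bag has 3 vertices, giving width 2; this decomposition certifies tw(G) ≤ 2. For the lower bound, the 3 vertices {2, 3, 7} are pairwise adjacent, and any tree decomposition puts a clique entirely inside one bag — forcing width ≥ 2. Hence tw(G) = 2 exactly.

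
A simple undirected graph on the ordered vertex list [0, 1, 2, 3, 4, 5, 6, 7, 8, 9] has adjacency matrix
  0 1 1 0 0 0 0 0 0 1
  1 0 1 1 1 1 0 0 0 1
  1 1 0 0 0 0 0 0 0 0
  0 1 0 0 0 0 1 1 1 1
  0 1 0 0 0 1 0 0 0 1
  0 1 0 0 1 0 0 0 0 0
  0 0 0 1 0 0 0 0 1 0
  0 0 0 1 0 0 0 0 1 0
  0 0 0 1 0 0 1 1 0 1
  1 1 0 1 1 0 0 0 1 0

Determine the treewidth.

A width-2 tree decomposition is:
Bags: B1 = {3, 8, 9}  B2 = {1, 3, 9}  B3 = {1, 4, 9}  B4 = {0, 1, 9}  B5 = {1, 4, 5}  B6 = {3, 7, 8}  B7 = {3, 6, 8}  B8 = {0, 1, 2}
Tree: B1–B2, B2–B3, B3–B4, B3–B5, B1–B6, B6–B7, B4–B8
Every bag has size at most 3, so the width is 3 − 1 = 2 and tw(G) ≤ 2. On the other hand G contains the 3-clique {3, 8, 9}. A clique must lie in a single bag of any decomposition, so no decomposition can have width below 2. Therefore the treewidth is 2.

2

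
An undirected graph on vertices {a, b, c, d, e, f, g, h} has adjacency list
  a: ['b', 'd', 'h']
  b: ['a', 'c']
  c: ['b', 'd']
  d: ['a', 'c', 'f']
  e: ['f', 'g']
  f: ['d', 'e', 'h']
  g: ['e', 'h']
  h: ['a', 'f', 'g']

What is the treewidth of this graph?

2

A width-2 tree decomposition is:
Bags: B1 = {e, f, g}  B2 = {f, g, h}  B3 = {d, f, h}  B4 = {a, d, h}  B5 = {a, c, d}  B6 = {a, b, c}
Tree: B1–B2, B2–B3, B3–B4, B4–B5, B5–B6
Each bag holds 3 vertices, so the decomposition has width 2, which upper-bounds the treewidth. For the lower bound, G contains the cycle e–g–h–f–e, so G is not a forest; only forests have treewidth ≤ 1, hence tw(G) ≥ 2. The upper and lower bounds meet at 2, so that is the treewidth.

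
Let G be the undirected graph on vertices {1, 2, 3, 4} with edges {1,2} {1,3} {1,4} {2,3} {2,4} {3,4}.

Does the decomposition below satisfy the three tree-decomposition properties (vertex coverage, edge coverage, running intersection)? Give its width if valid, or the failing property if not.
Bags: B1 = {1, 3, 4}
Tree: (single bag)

No — vertex 2 appears in no bag.

A tree decomposition must satisfy three properties: every vertex lies in some bag; for every edge, both endpoints lie together in some bag; and for every vertex, the bags containing it form a connected subtree. Here vertex 2 appears in no bag, so the decomposition is invalid.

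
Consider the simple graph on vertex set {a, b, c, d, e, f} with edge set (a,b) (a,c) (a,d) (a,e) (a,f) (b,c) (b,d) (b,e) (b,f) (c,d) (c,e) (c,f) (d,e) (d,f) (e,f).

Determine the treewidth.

A width-5 tree decomposition is:
Bags: B1 = {a, b, c, d, e, f}
Tree: (single bag)
A single bag containing all 6 vertices is trivially a valid decomposition of width 5. For the lower bound, the 6 vertices {a, b, c, d, e, f} are pairwise adjacent, and any tree decomposition puts a clique entirely inside one bag — forcing width ≥ 5. The upper and lower bounds meet at 5, so that is the treewidth.

5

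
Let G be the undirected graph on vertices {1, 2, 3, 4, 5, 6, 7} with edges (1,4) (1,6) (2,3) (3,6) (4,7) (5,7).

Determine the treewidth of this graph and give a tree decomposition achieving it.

Treewidth 1.
Bags: B1 = {5, 7}  B2 = {4, 7}  B3 = {1, 4}  B4 = {1, 6}  B5 = {3, 6}  B6 = {2, 3}
Tree: B1–B2, B2–B3, B3–B4, B4–B5, B5–B6

The largest bag has 2 vertices, giving width 1; this decomposition certifies tw(G) ≤ 1. G has an edge, so its treewidth is at least 1. The upper and lower bounds meet at 1, so that is the treewidth.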